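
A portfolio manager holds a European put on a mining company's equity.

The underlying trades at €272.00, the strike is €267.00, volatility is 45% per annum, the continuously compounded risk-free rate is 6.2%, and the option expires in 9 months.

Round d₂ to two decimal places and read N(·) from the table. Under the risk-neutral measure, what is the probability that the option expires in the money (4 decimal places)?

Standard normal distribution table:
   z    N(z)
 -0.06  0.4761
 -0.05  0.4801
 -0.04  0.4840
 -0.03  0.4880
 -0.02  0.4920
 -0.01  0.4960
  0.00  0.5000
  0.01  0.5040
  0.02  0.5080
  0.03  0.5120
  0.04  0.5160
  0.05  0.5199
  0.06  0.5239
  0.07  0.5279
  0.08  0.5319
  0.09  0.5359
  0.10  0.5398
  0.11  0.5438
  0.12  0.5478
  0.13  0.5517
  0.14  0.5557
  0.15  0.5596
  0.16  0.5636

T = 0.75;  σ√T = 0.3897
d₁ = [ln(272/267) + (0.062 + 0.45²/2)·0.75] / 0.3897 = [0.0186 + 0.1224] / 0.3897 = 0.3618 ≈ 0.36
d₂ = d₁ − σ√T = 0.3618 − 0.3897 = -0.0279 ≈ -0.03
Pr(exercise) under Q = N(−d₂) = N(0.03) = 0.5120

0.5120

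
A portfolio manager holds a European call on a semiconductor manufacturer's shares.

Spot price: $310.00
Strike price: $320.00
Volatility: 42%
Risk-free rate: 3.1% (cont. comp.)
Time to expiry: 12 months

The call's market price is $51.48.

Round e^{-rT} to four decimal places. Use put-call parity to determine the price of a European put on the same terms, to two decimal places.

e^(−rT) = e^(−0.031·1) = 0.9695
Put-call parity: C − P = S − K·e^(−rT) = 310 − 320·0.9695 = 310 − 310.2400 = -0.2400
P = C − (C − P) = 51.48 − (-0.2400) = 51.7200

$51.72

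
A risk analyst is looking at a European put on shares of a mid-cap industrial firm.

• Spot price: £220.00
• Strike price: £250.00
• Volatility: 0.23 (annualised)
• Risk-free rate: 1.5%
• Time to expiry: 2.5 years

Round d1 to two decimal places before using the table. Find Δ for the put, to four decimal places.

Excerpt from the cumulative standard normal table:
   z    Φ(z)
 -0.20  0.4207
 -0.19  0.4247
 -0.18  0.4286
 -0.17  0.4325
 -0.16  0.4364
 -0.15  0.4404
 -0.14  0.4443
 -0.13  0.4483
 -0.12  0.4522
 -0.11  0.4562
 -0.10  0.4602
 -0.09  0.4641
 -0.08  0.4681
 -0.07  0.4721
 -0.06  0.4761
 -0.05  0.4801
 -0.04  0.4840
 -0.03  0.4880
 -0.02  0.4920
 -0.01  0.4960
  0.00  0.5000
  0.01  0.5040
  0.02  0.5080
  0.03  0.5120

σ√T = 0.23·√2.5 = 0.3637
d₁ = [ln(220/250) + (0.015 + 0.23²/2)·2.5] / 0.3637 = [-0.1278 + 0.1036] / 0.3637 = -0.0666 ⇒ -0.07
N(d₁) = N(-0.07) = 0.4721
Δ_put = N(d₁) − 1 = 0.4721 − 1 = -0.5279

-0.5279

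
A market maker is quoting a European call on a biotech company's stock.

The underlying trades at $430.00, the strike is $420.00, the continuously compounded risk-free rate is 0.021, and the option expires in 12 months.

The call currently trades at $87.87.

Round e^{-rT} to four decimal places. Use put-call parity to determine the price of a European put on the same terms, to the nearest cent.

e^(−rT) = e^(−0.021·1) = 0.9792
Put-call parity: C − P = S − K·e^(−rT) = 430 − 420·0.9792 = 430 − 411.2640 = 18.7360
P = C − (C − P) = 87.87 − (18.7360) = 69.1340

$69.13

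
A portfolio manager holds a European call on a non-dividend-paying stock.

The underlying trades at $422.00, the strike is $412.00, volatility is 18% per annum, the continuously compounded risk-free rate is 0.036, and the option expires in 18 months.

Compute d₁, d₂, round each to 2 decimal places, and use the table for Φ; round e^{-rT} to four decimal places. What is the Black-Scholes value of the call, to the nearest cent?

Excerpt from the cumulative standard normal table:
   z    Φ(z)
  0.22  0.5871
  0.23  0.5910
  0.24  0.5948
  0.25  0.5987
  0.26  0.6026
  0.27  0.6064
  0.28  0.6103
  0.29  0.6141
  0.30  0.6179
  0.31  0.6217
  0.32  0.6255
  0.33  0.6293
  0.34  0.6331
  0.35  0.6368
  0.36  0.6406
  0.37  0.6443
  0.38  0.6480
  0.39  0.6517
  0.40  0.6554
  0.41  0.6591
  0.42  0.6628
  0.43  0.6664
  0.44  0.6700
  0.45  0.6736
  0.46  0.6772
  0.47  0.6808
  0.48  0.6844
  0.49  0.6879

σ√T = 0.18 × 1.2247 = 0.2205
d₁ = [ln(422/412) + (0.036 + ½·0.18²)·1.5] / (σ√T) = (0.0240 + 0.0783) / 0.2205 = 0.4640 ⇒ 0.46
d₂ = 0.4640 − 0.2205 = 0.2435 ⇒ 0.24
exp(−rT) = exp(−0.036·1.5) = 0.9474
C = 422·N(0.46) − 412·0.9474·N(0.24) = 422·0.6772 − 412·0.9474·0.5948 = 285.7784 − 232.1676 = 53.6108

$53.61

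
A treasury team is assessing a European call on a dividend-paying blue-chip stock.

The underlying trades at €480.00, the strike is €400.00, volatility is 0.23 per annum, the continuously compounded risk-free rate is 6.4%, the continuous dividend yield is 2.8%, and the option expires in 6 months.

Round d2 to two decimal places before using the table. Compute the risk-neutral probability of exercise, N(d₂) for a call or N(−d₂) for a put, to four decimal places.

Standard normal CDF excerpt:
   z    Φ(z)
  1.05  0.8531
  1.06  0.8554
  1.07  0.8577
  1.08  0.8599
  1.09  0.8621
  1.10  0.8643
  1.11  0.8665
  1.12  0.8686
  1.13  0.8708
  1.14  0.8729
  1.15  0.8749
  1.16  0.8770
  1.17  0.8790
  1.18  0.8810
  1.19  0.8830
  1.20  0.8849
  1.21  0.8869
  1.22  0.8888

T = 0.5;  σ√T = 0.1626
ln(S/K) + (r − q + σ²/2)T = ln(480/400) + (0.064 − 0.028 + 0.23²/2)·0.5 = 0.1823 + 0.0312 = 0.2135
d₁ = 0.2135 / 0.1626 = 1.3130 → 1.31
d₂ = d₁ − σ√T = 1.3130 − 0.1626 = 1.1504 → 1.15
Pr(exercise) under Q = N(d₂) = 0.8749

0.8749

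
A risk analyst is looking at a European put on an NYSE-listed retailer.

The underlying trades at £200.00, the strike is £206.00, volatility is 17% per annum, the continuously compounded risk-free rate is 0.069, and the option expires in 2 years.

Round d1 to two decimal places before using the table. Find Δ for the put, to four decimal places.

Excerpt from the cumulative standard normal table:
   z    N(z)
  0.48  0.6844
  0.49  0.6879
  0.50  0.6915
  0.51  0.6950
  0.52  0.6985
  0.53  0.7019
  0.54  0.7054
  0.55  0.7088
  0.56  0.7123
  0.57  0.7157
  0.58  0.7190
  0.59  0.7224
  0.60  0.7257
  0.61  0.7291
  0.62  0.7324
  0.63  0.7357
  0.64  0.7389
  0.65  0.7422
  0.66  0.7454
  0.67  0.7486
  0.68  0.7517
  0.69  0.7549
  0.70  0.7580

σ√T = 0.17·√2 = 0.2404
d₁ = [ln(200/206) + (0.069 + 0.17²/2)·2] / 0.2404 = [-0.0296 + 0.1669] / 0.2404 = 0.5713 which rounds to 0.57
N(d₁) = N(0.57) = 0.7157
Δ_put = N(d₁) − 1 = 0.7157 − 1 = -0.2843

-0.2843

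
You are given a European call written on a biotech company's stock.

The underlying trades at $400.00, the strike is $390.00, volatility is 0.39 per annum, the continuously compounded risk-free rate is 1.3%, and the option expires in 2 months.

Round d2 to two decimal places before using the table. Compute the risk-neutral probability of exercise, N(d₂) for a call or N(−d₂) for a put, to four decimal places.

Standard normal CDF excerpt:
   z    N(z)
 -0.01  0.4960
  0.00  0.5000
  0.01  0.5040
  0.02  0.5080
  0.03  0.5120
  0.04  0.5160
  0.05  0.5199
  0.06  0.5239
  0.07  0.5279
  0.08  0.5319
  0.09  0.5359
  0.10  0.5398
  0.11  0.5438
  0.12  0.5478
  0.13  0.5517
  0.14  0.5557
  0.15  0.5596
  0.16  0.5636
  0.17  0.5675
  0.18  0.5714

0.5359

σ√T = 0.39·√0.1667 = 0.1592
d₁ = [ln(400/390) + (0.013 + 0.39²/2)·0.1667] / 0.1592 = [0.0253 + 0.0148] / 0.1592 = 0.2522 ≈ 0.25
d₂ = d₁ − σ√T = 0.2522 − 0.1592 = 0.0930 ≈ 0.09
Pr(exercise) under Q = N(d₂) = 0.5359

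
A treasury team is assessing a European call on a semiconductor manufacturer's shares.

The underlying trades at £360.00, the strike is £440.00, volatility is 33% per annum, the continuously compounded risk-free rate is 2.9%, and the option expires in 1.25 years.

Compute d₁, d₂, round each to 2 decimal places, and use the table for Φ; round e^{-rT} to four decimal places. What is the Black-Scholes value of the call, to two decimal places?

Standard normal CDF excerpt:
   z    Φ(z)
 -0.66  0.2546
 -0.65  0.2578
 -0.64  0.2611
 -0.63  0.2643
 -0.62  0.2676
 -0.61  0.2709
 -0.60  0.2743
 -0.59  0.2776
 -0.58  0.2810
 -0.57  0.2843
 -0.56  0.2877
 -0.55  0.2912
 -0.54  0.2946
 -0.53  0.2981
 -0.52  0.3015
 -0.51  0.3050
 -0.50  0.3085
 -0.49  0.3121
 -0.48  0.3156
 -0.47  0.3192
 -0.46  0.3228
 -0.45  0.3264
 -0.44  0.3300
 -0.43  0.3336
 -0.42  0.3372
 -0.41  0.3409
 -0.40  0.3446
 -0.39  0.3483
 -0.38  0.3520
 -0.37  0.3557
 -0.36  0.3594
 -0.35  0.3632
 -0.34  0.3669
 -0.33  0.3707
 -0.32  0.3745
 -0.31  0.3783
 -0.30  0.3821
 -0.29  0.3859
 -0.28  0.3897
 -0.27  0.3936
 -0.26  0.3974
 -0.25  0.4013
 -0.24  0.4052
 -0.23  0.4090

σ√T = 0.33·√1.25 = 0.3690
d₁ = [ln(360/440) + (0.029 + ½·0.33²)·1.25] / (σ√T) = (-0.2007 + 0.1043) / 0.3690 = -0.2612 ⇒ -0.26
d₂ = -0.2612 − 0.3690 = -0.6301 ⇒ -0.63
exp(−rT) = exp(−0.029·1.25) = 0.9644
C = 360·N(-0.26) − 440·0.9644·N(-0.63) = 360·0.3974 − 440·0.9644·0.2643 = 143.0640 − 112.1520 = 30.9120

£30.91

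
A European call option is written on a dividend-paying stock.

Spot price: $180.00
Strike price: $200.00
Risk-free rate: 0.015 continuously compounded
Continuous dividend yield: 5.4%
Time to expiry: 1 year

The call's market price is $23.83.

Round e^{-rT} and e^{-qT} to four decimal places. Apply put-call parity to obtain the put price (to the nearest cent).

e^(−qT) = e^(−0.054·1) = 0.9474;  e^(−rT) = e^(−0.015·1) = 0.9851
Put-call parity: C − P = S·e^(−qT) − K·e^(−rT) = 180·0.9474 − 200·0.9851 = 170.5320 − 197.0200 = -26.4880
P = C − (C − P) = 23.83 − (-26.4880) = 50.3180

$50.32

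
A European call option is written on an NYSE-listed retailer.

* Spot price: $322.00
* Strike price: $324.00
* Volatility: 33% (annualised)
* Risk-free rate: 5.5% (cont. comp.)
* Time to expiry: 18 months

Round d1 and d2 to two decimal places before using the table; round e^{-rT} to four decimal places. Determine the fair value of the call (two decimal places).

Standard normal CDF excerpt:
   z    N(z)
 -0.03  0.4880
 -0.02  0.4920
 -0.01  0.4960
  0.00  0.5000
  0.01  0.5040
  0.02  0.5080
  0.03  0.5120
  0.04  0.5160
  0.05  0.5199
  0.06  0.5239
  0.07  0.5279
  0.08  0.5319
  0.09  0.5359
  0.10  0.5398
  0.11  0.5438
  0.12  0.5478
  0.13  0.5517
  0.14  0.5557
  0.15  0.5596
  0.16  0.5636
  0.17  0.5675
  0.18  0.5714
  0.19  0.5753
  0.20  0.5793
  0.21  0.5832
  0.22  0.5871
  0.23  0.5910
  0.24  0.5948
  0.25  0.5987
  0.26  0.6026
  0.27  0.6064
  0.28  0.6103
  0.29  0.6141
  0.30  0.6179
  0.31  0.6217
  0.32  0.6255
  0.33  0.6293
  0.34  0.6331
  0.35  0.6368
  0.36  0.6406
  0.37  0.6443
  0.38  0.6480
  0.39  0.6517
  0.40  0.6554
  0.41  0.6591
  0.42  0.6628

T = 1.5;  σ√T = 0.4042
d₁ = [ln(322/324) + (0.055 + 0.33²/2)·1.5] / 0.4042 = [-0.0062 + 0.1642] / 0.4042 = 0.3909 ⇒ 0.39
d₂ = d₁ − σ√T = 0.3909 − 0.4042 = -0.0133 ⇒ -0.01
e^(−rT) = e^(−0.055·1.5) = 0.9208
C = 322·N(0.39) − 324·0.9208·N(-0.01) = 322·0.6517 − 324·0.9208·0.4960 = 209.8474 − 147.9762 = 61.8712

$61.87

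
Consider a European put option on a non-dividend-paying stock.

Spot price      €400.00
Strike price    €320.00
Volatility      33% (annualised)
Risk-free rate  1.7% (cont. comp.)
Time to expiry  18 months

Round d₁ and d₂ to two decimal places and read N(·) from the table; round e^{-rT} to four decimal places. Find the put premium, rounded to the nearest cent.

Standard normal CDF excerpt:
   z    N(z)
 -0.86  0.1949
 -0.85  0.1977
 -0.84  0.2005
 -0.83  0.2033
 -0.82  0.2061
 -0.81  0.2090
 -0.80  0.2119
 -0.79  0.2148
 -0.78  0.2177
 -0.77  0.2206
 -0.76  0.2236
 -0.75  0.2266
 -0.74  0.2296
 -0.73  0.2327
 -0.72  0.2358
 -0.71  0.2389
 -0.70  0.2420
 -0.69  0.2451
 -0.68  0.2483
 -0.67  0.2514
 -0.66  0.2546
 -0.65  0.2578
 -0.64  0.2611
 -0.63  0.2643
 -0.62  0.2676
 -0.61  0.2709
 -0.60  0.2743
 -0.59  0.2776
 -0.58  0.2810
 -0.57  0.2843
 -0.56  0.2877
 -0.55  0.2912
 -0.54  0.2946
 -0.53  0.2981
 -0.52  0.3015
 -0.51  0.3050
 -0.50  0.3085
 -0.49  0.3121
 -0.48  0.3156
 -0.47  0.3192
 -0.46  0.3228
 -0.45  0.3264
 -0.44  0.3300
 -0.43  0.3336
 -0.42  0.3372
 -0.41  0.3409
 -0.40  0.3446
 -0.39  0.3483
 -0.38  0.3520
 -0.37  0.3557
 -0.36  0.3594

€23.90

σ√T = 0.33 × 1.2247 = 0.4042
d₁ = [ln(400/320) + (0.017 + 0.33²/2)·1.5] / 0.4042 = [0.2231 + 0.1072] / 0.4042 = 0.8173 which rounds to 0.82
d₂ = d₁ − σ√T = 0.8173 − 0.4042 = 0.4131 which rounds to 0.41
e^(−rT) = e^(−0.017·1.5) = 0.9748
P = 320·0.9748·N(-0.41) − 400·N(-0.82) = 320·0.9748·0.3409 − 400·0.2061 = 106.3390 − 82.4400 = 23.8990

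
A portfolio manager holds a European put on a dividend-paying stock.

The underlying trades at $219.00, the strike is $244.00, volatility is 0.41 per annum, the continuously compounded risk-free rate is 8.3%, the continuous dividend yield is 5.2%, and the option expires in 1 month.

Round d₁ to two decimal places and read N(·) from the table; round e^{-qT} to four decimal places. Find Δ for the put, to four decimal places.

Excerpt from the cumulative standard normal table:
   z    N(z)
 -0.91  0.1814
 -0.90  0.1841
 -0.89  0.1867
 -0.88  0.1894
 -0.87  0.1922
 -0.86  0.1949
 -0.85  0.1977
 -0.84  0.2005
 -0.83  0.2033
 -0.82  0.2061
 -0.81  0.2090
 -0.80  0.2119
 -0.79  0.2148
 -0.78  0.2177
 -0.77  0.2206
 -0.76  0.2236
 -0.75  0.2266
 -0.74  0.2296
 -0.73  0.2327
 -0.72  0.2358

σ√T = 0.41 × 0.2887 = 0.1184
d₁ = [ln(219/244) + (0.083 − 0.052 + 0.41²/2)·0.08333] / 0.1184 = [-0.1081 + 0.0096] / 0.1184 = -0.8323 ⇒ -0.83
N(d₁) = N(-0.83) = 0.2033
Δ_put = exp(−qT)·(N(d₁) − 1) = 0.9957·(0.2033 − 1) = -0.7933

-0.7933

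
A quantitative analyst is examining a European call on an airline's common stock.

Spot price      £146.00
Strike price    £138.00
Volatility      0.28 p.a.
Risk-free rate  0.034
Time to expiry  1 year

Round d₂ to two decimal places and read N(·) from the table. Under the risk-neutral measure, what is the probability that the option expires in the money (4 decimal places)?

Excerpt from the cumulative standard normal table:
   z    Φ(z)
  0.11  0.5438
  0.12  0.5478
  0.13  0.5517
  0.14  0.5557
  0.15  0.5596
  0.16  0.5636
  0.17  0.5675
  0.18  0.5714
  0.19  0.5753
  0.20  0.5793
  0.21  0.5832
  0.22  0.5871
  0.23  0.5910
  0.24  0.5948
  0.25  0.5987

0.5714

σ√T = 0.28·√1 = 0.2800
d₁ = [ln(146/138) + (0.034 + 0.28²/2)·1] / 0.2800 = [0.0564 + 0.0732] / 0.2800 = 0.4627 → 0.46
d₂ = d₁ − σ√T = 0.4627 − 0.2800 = 0.1827 → 0.18
Pr(exercise) under Q = N(d₂) = 0.5714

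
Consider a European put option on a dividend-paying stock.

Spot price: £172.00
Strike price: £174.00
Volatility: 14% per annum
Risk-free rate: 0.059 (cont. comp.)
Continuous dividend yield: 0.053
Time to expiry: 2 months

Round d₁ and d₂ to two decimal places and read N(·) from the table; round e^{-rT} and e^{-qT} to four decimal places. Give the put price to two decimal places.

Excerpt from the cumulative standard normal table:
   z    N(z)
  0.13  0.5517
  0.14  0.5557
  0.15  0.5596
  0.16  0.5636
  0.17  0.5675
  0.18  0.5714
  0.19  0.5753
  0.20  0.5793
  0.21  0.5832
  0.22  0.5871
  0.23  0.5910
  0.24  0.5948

£4.40

T = 0.1667;  σ√T = 0.0572
d₁ = [ln(172/174) + (0.059 − 0.053 + ½·0.14²)·0.1667] / (σ√T) = (-0.0116 + 0.0026) / 0.0572 = -0.1562 → -0.16
d₂ = -0.1562 − 0.0572 = -0.2134 → -0.21
exp(−qT) = exp(−0.053·0.1667) = 0.9912;  exp(−rT) = exp(−0.059·0.1667) = 0.9902
N(−d₂) = N(0.21) = 0.5832;  N(−d₁) = N(0.16) = 0.5636
P = 174·0.9902·0.5832 − 172·0.9912·0.5636 = 100.4823 − 96.0861 = 4.3962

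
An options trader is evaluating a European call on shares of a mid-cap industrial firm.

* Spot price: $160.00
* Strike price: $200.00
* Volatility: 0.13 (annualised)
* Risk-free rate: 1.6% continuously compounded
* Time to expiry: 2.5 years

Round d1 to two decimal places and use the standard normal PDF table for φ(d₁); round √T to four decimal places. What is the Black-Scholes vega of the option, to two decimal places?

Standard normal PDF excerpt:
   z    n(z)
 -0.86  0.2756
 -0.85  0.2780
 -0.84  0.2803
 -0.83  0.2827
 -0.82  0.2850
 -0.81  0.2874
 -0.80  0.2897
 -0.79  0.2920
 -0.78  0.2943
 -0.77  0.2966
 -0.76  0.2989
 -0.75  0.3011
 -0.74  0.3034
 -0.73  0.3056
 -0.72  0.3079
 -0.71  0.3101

T = 2.5;  σ√T = 0.2055
d₁ = [ln(160/200) + (0.016 + ½·0.13²)·2.5] / (σ√T) = (-0.2231 + 0.0611) / 0.2055 = -0.7882 which rounds to -0.79
√T = √2.5 = 1.5811
φ(d₁) = φ(-0.79) = 0.2920
vega = S·φ(d₁)·√T = 160·0.2920·1.5811 = 73.8690

73.87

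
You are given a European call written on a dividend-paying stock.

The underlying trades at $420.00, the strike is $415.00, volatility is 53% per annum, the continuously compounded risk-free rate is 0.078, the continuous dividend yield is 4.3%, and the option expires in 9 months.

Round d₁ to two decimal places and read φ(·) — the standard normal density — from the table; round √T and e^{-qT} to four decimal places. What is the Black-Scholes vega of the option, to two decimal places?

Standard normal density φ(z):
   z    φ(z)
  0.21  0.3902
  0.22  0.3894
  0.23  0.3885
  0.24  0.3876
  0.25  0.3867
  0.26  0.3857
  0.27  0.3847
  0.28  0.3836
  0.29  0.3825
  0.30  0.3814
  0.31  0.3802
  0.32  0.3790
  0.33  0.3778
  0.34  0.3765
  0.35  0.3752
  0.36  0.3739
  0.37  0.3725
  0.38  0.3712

σ√T = 0.53 × 0.8660 = 0.4590
ln(S/K) + (r − q + σ²/2)T = ln(420/415) + (0.078 − 0.043 + 0.53²/2)·0.75 = 0.0120 + 0.1316 = 0.1436
d₁ = 0.1436 / 0.4590 = 0.3128 ≈ 0.31
√T = √0.75 = 0.8660
φ(d₁) = φ(0.31) = 0.3802
e^(−qT) = e^(−0.043·0.75) = 0.9683
vega = S·e^(−qT)·φ(d₁)·√T = 420·0.9683·0.3802·0.8660 = 133.9027

133.90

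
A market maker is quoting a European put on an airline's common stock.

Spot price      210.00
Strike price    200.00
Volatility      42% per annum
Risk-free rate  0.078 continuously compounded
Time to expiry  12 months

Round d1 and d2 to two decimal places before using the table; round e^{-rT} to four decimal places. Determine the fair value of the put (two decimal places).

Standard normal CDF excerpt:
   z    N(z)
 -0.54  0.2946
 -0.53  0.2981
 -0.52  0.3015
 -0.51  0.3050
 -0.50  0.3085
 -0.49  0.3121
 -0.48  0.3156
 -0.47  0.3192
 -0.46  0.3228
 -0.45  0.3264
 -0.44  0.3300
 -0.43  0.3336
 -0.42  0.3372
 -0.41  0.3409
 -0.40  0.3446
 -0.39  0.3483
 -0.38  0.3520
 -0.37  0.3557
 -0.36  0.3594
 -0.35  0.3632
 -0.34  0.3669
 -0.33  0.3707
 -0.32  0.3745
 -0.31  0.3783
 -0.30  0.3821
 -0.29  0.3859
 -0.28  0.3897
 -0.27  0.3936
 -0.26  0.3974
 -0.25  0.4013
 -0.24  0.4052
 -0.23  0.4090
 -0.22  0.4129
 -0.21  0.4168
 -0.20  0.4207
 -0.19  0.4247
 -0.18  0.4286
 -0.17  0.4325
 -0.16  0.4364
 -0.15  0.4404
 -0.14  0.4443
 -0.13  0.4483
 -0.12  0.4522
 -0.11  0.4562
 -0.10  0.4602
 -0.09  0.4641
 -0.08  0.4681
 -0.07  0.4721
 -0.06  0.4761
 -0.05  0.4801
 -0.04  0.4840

σ√T = 0.42·√1 = 0.4200
d₁ = [ln(210/200) + (0.078 + 0.42²/2)·1] / 0.4200 = [0.0488 + 0.1662] / 0.4200 = 0.5119 ≈ 0.51
d₂ = d₁ − σ√T = 0.5119 − 0.4200 = 0.0919 ≈ 0.09
exp(−rT) = exp(−0.078·1) = 0.9250
N(−d₂) = N(-0.09) = 0.4641;  N(−d₁) = N(-0.51) = 0.3050
P = 200·0.9250·0.4641 − 210·0.3050 = 85.8585 − 64.0500 = 21.8085

21.81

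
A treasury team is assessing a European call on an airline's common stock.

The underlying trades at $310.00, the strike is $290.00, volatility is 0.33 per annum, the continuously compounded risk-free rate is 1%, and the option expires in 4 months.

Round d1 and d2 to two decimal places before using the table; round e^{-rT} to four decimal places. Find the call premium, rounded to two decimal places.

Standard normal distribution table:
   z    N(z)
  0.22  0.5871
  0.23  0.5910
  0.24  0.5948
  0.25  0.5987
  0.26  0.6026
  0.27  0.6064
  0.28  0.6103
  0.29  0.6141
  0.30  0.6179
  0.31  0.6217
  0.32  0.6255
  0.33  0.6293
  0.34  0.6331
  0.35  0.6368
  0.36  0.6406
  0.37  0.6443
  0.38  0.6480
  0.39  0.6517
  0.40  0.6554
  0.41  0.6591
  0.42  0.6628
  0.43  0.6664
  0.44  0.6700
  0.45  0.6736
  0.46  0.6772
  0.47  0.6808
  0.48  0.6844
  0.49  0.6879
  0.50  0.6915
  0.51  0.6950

$34.66

σ√T = 0.33 × 0.5774 = 0.1905
d₁ = [ln(310/290) + (0.01 + ½·0.33²)·0.3333] / (σ√T) = (0.0667 + 0.0215) / 0.1905 = 0.4628 → 0.46
d₂ = 0.4628 − 0.1905 = 0.2723 → 0.27
e^(−rT) = e^(−0.01·0.3333) = 0.9967
C = 310·N(0.46) − 290·0.9967·N(0.27) = 310·0.6772 − 290·0.9967·0.6064 = 209.9320 − 175.2757 = 34.6563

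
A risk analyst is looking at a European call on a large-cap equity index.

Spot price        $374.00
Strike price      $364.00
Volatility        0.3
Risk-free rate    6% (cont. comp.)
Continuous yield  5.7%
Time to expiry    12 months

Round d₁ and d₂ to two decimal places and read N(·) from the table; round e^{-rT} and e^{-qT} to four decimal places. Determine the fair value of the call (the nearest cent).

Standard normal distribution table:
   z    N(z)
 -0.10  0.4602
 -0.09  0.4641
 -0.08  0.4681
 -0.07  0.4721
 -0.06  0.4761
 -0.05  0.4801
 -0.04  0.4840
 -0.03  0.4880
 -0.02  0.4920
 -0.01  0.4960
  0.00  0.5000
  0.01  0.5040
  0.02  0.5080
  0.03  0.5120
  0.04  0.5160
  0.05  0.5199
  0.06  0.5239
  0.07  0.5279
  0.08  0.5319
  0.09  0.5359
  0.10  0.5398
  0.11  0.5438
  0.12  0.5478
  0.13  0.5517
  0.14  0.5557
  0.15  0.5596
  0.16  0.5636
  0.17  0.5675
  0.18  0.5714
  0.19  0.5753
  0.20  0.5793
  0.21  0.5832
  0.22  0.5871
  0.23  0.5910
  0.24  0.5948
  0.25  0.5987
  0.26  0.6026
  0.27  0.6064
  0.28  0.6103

$46.92

T = 1;  σ√T = 0.3000
d₁ = [ln(374/364) + (0.06 − 0.057 + 0.3²/2)·1] / 0.3000 = [0.0271 + 0.0480] / 0.3000 = 0.2503 ≈ 0.25
d₂ = d₁ − σ√T = 0.2503 − 0.3000 = -0.0497 ≈ -0.05
e^(−qT) = e^(−0.057·1) = 0.9446;  e^(−rT) = e^(−0.06·1) = 0.9418
N(d₁) = N(0.25) = 0.5987;  N(d₂) = N(-0.05) = 0.4801
C = 374·0.9446·0.5987 − 364·0.9418·0.4801 = 211.5090 − 164.5856 = 46.9234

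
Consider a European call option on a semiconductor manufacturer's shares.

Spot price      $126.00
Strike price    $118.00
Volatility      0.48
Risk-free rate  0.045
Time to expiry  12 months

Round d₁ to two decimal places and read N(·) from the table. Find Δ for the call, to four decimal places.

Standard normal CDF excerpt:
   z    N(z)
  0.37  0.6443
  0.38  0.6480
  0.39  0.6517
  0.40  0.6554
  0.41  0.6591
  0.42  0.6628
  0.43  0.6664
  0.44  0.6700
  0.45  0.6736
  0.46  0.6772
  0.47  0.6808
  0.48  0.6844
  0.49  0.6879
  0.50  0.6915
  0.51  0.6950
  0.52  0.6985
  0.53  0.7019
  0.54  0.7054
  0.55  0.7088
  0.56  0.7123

σ√T = 0.48·√1 = 0.4800
d₁ = [ln(126/118) + (0.045 + ½·0.48²)·1] / (σ√T) = (0.0656 + 0.1602) / 0.4800 = 0.4704 ⇒ 0.47
N(d₁) = N(0.47) = 0.6808
Δ_call = N(d₁) = 0.6808

0.6808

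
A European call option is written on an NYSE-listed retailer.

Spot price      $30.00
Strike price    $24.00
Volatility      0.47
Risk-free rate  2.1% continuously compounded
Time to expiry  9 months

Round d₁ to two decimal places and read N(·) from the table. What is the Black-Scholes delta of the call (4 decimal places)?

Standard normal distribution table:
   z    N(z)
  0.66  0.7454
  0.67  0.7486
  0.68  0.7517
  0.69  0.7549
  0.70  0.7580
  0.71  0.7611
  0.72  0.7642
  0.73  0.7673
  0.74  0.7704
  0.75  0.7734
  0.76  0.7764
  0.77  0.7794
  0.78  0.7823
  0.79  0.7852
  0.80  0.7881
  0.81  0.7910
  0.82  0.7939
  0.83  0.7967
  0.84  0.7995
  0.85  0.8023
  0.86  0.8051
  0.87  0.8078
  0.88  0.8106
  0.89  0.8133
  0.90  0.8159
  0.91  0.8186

0.7852

σ√T = 0.47·√0.75 = 0.4070
d₁ = [ln(30/24) + (0.021 + ½·0.47²)·0.75] / (σ√T) = (0.2231 + 0.0986) / 0.4070 = 0.7904 which rounds to 0.79
N(d₁) = N(0.79) = 0.7852
Δ_call = N(d₁) = 0.7852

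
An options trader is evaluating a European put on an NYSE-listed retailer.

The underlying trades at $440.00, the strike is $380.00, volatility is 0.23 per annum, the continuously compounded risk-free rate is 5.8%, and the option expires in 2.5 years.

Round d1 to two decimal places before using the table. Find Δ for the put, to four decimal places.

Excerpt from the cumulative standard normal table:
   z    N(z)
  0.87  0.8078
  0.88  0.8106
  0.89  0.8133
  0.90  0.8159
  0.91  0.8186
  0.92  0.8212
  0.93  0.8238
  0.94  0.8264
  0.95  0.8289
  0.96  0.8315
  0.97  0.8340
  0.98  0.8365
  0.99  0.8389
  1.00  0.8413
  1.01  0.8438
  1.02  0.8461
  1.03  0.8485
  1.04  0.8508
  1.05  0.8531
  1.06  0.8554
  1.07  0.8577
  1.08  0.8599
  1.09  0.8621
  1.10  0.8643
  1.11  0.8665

σ√T = 0.23·√2.5 = 0.3637
d₁ = [ln(440/380) + (0.058 + 0.23²/2)·2.5] / 0.3637 = [0.1466 + 0.2111] / 0.3637 = 0.9837 → 0.98
N(d₁) = N(0.98) = 0.8365
Δ_put = N(d₁) − 1 = 0.8365 − 1 = -0.1635

-0.1635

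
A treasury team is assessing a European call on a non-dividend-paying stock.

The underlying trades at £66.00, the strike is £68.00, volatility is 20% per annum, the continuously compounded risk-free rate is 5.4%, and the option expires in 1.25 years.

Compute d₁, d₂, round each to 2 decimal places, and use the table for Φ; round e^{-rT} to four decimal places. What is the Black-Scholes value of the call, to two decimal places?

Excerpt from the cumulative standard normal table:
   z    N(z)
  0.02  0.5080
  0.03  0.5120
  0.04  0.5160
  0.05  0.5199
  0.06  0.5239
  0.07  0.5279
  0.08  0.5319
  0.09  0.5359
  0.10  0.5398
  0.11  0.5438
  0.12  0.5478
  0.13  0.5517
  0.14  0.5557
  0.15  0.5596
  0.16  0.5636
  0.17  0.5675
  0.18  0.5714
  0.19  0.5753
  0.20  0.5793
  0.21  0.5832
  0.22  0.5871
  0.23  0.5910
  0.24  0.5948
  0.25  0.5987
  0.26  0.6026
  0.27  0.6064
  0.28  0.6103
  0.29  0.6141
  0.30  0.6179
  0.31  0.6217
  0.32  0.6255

σ√T = 0.2 × 1.1180 = 0.2236
d₁ = [ln(66/68) + (0.054 + ½·0.2²)·1.25] / (σ√T) = (-0.0299 + 0.0925) / 0.2236 = 0.2802 which rounds to 0.28
d₂ = 0.2802 − 0.2236 = 0.0566 which rounds to 0.06
e^(−rT) = e^(−0.054·1.25) = 0.9347
N(d₁) = N(0.28) = 0.6103;  N(d₂) = N(0.06) = 0.5239
C = 66·0.6103 − 68·0.9347·0.5239 = 40.2798 − 33.2989 = 6.9809

£6.98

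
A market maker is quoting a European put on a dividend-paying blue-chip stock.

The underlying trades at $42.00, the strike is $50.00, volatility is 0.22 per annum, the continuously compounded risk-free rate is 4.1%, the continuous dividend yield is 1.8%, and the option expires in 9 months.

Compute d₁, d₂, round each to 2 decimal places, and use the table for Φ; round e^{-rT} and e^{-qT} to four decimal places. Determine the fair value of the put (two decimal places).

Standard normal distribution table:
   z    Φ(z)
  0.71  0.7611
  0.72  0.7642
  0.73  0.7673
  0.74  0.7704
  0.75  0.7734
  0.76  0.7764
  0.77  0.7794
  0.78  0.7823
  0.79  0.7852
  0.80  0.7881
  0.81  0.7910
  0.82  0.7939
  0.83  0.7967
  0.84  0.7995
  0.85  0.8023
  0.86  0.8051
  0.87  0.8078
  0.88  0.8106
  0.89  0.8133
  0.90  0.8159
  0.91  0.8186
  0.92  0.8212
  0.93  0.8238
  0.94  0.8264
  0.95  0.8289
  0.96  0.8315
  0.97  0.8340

$8.02

T = 0.75;  σ√T = 0.1905
ln(S/K) + (r − q + σ²/2)T = ln(42/50) + (0.041 − 0.018 + 0.22²/2)·0.75 = -0.1744 + 0.0354 = -0.1390
d₁ = -0.1390 / 0.1905 = -0.7293 → -0.73
d₂ = d₁ − σ√T = -0.7293 − 0.1905 = -0.9198 → -0.92
exp(−qT) = exp(−0.018·0.75) = 0.9866;  exp(−rT) = exp(−0.041·0.75) = 0.9697
N(−d₂) = N(0.92) = 0.8212;  N(−d₁) = N(0.73) = 0.7673
P = 50·0.9697·0.8212 − 42·0.9866·0.7673 = 39.8159 − 31.7948 = 8.0211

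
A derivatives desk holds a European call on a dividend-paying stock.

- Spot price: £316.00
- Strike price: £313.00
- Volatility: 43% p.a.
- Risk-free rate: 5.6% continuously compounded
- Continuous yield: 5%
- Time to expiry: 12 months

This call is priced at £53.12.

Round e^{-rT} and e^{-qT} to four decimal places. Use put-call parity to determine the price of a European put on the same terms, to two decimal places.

exp(−qT) = exp(−0.05·1) = 0.9512;  exp(−rT) = exp(−0.056·1) = 0.9455
Put-call parity: C − P = S·e^(−qT) − K·e^(−rT) = 316·0.9512 − 313·0.9455 = 300.5792 − 295.9415 = 4.6377
P = C − (C − P) = 53.12 − (4.6377) = 48.4823

£48.48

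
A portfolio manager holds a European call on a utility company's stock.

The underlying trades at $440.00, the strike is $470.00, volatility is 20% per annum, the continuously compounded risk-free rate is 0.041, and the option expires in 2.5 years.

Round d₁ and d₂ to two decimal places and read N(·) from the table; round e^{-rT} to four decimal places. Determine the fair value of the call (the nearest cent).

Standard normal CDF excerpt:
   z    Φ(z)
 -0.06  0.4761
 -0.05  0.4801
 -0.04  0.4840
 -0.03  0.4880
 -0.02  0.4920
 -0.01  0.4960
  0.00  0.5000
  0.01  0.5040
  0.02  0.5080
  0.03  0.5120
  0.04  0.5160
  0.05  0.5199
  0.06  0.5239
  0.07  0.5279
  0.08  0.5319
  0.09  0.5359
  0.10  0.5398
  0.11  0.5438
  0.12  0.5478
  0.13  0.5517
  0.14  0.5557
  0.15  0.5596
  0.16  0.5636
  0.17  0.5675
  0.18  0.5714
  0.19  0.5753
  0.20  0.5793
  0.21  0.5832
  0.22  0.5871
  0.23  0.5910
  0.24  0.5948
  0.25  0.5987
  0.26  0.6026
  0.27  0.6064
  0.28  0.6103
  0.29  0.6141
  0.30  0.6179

$61.49

σ√T = 0.2 × 1.5811 = 0.3162
d₁ = [ln(440/470) + (0.041 + ½·0.2²)·2.5] / (σ√T) = (-0.0660 + 0.1525) / 0.3162 = 0.2737 → 0.27
d₂ = 0.2737 − 0.3162 = -0.0426 → -0.04
exp(−rT) = exp(−0.041·2.5) = 0.9026
C = 440·N(0.27) − 470·0.9026·N(-0.04) = 440·0.6064 − 470·0.9026·0.4840 = 266.8160 − 205.3234 = 61.4926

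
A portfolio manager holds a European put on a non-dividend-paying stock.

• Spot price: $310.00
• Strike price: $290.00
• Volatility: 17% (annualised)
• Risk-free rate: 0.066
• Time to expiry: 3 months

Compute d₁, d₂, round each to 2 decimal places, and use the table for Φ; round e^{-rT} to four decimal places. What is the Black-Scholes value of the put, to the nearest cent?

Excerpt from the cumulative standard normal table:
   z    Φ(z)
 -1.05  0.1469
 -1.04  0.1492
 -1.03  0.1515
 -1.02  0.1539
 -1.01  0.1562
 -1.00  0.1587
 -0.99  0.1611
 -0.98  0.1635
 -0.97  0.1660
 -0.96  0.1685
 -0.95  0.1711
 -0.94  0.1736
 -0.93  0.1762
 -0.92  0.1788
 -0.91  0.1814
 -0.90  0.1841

σ√T = 0.17·√0.25 = 0.0850
d₁ = [ln(310/290) + (0.066 + 0.17²/2)·0.25] / 0.0850 = [0.0667 + 0.0201] / 0.0850 = 1.0212 which rounds to 1.02
d₂ = d₁ − σ√T = 1.0212 − 0.0850 = 0.9362 which rounds to 0.94
exp(−rT) = exp(−0.066·0.25) = 0.9836
P = 290·0.9836·N(-0.94) − 310·N(-1.02) = 290·0.9836·0.1736 − 310·0.1539 = 49.5184 − 47.7090 = 1.8094

$1.81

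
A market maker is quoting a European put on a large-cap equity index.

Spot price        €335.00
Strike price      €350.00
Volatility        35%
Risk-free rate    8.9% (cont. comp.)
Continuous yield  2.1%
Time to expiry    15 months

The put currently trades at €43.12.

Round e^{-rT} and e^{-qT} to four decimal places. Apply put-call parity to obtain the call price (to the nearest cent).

€56.30

exp(−qT) = exp(−0.021·1.25) = 0.9741;  exp(−rT) = exp(−0.089·1.25) = 0.8947
Put-call parity: C − P = S·e^(−qT) − K·e^(−rT) = 335·0.9741 − 350·0.8947 = 326.3235 − 313.1450 = 13.1785
C = P + (C − P) = 43.12 + (13.1785) = 56.2985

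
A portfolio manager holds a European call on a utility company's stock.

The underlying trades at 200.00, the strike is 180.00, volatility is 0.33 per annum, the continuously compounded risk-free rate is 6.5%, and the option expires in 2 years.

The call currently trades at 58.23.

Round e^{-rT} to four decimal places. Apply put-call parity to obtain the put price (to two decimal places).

16.29

e^(−rT) = e^(−0.065·2) = 0.8781
Put-call parity: C − P = S − K·e^(−rT) = 200 − 180·0.8781 = 200 − 158.0580 = 41.9420
P = C − (C − P) = 58.23 − (41.9420) = 16.2880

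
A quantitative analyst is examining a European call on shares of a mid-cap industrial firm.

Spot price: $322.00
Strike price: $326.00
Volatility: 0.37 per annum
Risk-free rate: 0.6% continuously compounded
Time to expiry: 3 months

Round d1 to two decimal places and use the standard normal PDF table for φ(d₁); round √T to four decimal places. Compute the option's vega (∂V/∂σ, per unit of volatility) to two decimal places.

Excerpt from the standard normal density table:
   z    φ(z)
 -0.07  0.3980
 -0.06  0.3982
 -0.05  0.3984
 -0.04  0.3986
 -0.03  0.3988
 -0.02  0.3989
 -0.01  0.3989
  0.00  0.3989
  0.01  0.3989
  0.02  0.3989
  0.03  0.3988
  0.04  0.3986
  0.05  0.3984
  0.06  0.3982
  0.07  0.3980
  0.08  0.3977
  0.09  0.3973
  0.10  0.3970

σ√T = 0.37·√0.25 = 0.1850
d₁ = [ln(322/326) + (0.006 + 0.37²/2)·0.25] / 0.1850 = [-0.0123 + 0.0186] / 0.1850 = 0.0339 ≈ 0.03
√T = √0.25 = 0.5000
φ(d₁) = φ(0.03) = 0.3988
vega = S·φ(d₁)·√T = 322·0.3988·0.5000 = 64.2068

64.21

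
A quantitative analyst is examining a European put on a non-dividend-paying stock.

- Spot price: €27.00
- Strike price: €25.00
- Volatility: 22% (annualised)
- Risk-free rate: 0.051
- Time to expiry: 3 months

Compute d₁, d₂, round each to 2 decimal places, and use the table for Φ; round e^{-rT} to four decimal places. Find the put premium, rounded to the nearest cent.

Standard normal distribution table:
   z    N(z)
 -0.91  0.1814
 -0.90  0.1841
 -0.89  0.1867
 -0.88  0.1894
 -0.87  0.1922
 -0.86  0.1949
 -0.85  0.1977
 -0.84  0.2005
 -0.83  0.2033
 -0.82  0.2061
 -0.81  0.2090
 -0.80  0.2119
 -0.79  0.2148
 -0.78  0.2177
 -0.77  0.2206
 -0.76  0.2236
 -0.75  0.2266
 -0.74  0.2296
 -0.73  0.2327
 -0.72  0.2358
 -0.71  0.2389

σ√T = 0.22 × 0.5000 = 0.1100
d₁ = [ln(27/25) + (0.051 + 0.22²/2)·0.25] / 0.1100 = [0.0770 + 0.0188] / 0.1100 = 0.8706 ≈ 0.87
d₂ = d₁ − σ√T = 0.8706 − 0.1100 = 0.7606 ≈ 0.76
exp(−rT) = exp(−0.051·0.25) = 0.9873
N(−d₂) = N(-0.76) = 0.2236;  N(−d₁) = N(-0.87) = 0.1922
P = 25·0.9873·0.2236 − 27·0.1922 = 5.5190 − 5.1894 = 0.3296

€0.33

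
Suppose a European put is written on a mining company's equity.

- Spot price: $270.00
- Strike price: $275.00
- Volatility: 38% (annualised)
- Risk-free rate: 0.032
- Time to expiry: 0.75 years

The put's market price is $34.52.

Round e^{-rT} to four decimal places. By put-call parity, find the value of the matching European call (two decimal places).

e^(−rT) = e^(−0.032·0.75) = 0.9763
Put-call parity: C − P = S − K·e^(−rT) = 270 − 275·0.9763 = 270 − 268.4825 = 1.5175
C = P + (C − P) = 34.52 + (1.5175) = 36.0375

$36.04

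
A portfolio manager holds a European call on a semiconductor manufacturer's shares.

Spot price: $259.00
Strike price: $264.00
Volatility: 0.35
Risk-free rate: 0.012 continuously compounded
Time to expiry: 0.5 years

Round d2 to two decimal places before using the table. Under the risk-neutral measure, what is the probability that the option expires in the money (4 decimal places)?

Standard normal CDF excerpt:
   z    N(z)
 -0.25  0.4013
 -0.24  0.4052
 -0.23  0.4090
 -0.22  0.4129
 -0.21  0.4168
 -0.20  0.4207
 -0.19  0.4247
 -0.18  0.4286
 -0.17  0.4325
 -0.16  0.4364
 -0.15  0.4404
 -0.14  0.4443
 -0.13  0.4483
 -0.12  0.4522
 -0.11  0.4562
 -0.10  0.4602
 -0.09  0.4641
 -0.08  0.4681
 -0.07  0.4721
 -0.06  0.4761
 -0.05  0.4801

0.4286

σ√T = 0.35 × 0.7071 = 0.2475
d₁ = [ln(259/264) + (0.012 + 0.35²/2)·0.5] / 0.2475 = [-0.0191 + 0.0366] / 0.2475 = 0.0707 ⇒ 0.07
d₂ = d₁ − σ√T = 0.0707 − 0.2475 = -0.1768 ⇒ -0.18
Pr(exercise) under Q = N(d₂) = 0.4286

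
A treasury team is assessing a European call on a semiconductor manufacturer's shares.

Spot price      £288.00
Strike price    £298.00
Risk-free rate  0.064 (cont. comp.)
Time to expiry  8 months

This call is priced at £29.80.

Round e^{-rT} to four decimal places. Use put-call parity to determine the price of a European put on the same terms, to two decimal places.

£27.34

exp(−rT) = exp(−0.064·0.6667) = 0.9582
Put-call parity: C − P = S − K·e^(−rT) = 288 − 298·0.9582 = 288 − 285.5436 = 2.4564
P = C − (C − P) = 29.80 − (2.4564) = 27.3436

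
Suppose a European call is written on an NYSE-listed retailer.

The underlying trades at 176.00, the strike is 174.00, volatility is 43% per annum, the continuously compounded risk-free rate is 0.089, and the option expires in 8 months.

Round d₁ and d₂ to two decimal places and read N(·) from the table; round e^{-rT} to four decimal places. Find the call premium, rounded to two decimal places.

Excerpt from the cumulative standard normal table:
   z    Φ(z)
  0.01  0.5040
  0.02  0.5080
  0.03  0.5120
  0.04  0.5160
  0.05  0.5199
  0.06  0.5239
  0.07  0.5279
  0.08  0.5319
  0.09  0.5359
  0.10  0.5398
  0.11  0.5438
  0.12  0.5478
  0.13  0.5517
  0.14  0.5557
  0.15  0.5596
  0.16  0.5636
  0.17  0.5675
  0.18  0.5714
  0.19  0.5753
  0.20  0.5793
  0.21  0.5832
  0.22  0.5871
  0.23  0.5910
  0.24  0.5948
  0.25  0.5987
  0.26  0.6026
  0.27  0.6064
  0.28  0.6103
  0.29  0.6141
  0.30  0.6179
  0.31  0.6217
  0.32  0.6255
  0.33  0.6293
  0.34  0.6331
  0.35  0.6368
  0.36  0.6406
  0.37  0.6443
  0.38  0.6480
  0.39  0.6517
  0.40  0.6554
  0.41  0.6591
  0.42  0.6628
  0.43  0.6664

30.09

σ√T = 0.43·√0.6667 = 0.3511
d₁ = [ln(176/174) + (0.089 + ½·0.43²)·0.6667] / (σ√T) = (0.0114 + 0.1210) / 0.3511 = 0.3771 which rounds to 0.38
d₂ = 0.3771 − 0.3511 = 0.0260 which rounds to 0.03
exp(−rT) = exp(−0.089·0.6667) = 0.9424
N(d₁) = N(0.38) = 0.6480;  N(d₂) = N(0.03) = 0.5120
C = 176·0.6480 − 174·0.9424·0.5120 = 114.0480 − 83.9565 = 30.0915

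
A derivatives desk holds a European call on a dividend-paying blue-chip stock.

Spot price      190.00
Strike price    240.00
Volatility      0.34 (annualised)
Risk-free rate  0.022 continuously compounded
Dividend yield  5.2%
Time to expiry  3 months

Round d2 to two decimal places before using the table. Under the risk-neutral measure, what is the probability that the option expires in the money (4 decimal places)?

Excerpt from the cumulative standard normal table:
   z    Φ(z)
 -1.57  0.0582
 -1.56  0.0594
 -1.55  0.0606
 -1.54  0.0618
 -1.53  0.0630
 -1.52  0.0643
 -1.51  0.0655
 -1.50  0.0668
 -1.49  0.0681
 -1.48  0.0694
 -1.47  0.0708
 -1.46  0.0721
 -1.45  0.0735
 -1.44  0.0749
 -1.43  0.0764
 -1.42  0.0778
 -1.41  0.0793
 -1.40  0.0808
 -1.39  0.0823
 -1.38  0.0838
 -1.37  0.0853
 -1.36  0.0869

0.0668

σ√T = 0.34 × 0.5000 = 0.1700
ln(S/K) + (r − q + σ²/2)T = ln(190/240) + (0.022 − 0.052 + 0.34²/2)·0.25 = -0.2336 + 0.0070 = -0.2267
d₁ = -0.2267 / 0.1700 = -1.3333 ⇒ -1.33
d₂ = d₁ − σ√T = -1.3333 − 0.1700 = -1.5033 ⇒ -1.50
Risk-neutral Pr[S_T > K] = N(d₂) = N(-1.50) = 0.0668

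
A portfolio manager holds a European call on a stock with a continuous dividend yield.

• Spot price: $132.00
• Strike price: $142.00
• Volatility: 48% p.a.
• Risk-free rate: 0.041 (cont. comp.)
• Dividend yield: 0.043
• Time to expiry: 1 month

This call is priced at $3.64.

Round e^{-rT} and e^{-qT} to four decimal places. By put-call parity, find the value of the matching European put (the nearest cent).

exp(−qT) = exp(−0.043·0.08333) = 0.9964;  exp(−rT) = exp(−0.041·0.08333) = 0.9966
Put-call parity: C − P = S·e^(−qT) − K·e^(−rT) = 132·0.9964 − 142·0.9966 = 131.5248 − 141.5172 = -9.9924
P = C − (C − P) = 3.64 − (-9.9924) = 13.6324

$13.63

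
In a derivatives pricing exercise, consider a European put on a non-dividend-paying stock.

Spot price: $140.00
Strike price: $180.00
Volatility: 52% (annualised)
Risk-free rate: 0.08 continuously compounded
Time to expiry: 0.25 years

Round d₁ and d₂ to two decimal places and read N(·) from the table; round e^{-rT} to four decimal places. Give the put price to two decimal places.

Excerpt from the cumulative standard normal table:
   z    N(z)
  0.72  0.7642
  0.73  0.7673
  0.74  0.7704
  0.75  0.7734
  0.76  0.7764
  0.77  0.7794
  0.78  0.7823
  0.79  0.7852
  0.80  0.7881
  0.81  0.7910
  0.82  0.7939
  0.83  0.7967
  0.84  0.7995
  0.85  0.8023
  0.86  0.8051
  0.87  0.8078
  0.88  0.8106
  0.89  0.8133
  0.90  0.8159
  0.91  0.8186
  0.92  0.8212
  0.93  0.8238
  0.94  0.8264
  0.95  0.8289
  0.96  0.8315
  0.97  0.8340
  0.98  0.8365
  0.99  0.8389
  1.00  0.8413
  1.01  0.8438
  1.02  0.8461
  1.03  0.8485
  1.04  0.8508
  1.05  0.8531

$40.59

σ√T = 0.52·√0.25 = 0.2600
ln(S/K) + (r + σ²/2)T = ln(140/180) + (0.08 + 0.52²/2)·0.25 = -0.2513 + 0.0538 = -0.1975
d₁ = -0.1975 / 0.2600 = -0.7597 ⇒ -0.76
d₂ = d₁ − σ√T = -0.7597 − 0.2600 = -1.0197 ⇒ -1.02
exp(−rT) = exp(−0.08·0.25) = 0.9802
N(−d₂) = N(1.02) = 0.8461;  N(−d₁) = N(0.76) = 0.7764
P = 180·0.9802·0.8461 − 140·0.7764 = 149.2825 − 108.6960 = 40.5865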